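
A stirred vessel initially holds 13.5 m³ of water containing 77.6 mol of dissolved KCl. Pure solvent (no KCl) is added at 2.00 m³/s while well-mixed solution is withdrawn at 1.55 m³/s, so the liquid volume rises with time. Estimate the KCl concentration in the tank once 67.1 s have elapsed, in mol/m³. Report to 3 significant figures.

Total volume: dV/dt = Q_in − Q_out = 0.45000 m³/s, so V(t) = 13.5 + 0.45000 t and V(67.1) = 43.695 m³.
Species balance (pure solvent in): dm/dt = −Q_out · m/V(t).
Separate: dm/m = −Q_out dt/V(t) ⇒ ln(m/m₀) = −(Q_out/(Q_in−Q_out)) ln(V/V₀).
m = m₀ (V₀/V)^(Q_out/(Q_in−Q_out)) = 77.6 × (13.5/43.695)^(3.4444) = 1.3579 mol.
C = m/V = 1.3579/43.695 = 0.031076 mol/m³.

0.0311 mol/m³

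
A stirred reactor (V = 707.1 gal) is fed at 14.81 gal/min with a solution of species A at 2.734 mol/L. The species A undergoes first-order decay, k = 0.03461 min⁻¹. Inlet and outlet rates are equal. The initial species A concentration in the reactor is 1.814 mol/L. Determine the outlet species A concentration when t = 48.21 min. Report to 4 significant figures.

1.085 mol/L

Accumulation = in − out − consumed: V dC/dt = Q C_in − Q C − k V C.
This is linear with rate a = Q/V + k = 0.0555547 min⁻¹.
C_ss = Q C_in/(Q + kV) = 1.03075 mol/L; C(t) = C_ss + (C₀ − C_ss) e^(−a t).
C(48.21) = 1.03075 + (0.783253)·e^(−0.0555547·48.21) = 1.03075 + (0.783253)·0.0686803 = 1.08454 mol/L.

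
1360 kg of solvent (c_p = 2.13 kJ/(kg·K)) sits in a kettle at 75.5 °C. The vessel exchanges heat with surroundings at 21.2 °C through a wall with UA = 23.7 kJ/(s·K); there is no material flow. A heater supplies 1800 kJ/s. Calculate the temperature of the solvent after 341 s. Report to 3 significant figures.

95.8 °C

M c_p dT/dt = −UA(T − T_amb) + Q̇.
dT/dt = (T_ss − T)/τ with T_ss = T_amb + Q̇/UA = 21.2 + 1800/23.7 = 97.149 °C, τ = M c_p/UA = 1360·2.13/23.7 = 122.23 s.
T approaches T_ss exponentially: T(t) = T_ss + (T₀ − T_ss) e^(−t/τ).
T(341) = 97.149 + (-21.649)·0.061429 = 95.819 °C.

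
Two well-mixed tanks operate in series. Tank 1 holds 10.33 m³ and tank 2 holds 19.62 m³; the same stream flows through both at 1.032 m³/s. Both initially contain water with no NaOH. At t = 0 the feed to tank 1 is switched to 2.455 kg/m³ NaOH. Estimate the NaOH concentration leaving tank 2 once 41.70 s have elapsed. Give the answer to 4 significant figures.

Time constants: τᵢ = Vᵢ/Q for each well-mixed tank.
τ₁ = 10.33/1.032 = 10.0097 s; τ₂ = 19.62/1.032 = 19.0116 s.
Tank 1: C₁ = C_in(1 − e^(−t/τ₁)). Tank 2 (τ₁ ≠ τ₂): C₂ = C_in[1 − (τ₁ e^(−t/τ₁) − τ₂ e^(−t/τ₂))/(τ₁ − τ₂)].
At t = 41.70: e^(−t/τ₁) = 0.0155148, e^(−t/τ₂) = 0.111537.
C₂ = 2.455·[1 − (10.0097·0.0155148 − 19.0116·0.111537)/(-9.00194)] = 2.455·0.781690 = 1.91905 kg/m³.

1.919 kg/m³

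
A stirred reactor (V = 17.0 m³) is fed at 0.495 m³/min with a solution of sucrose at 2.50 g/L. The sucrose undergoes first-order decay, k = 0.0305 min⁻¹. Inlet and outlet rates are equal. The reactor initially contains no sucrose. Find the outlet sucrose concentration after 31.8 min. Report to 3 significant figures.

1.04 g/L

Species balance: V dC/dt = Q C_in − Q C − k V C.
dC/dt = (Q/V) C_in − (Q/V + k) C; effective rate a = Q/V + k = 0.029118 + 0.0305 = 0.059618 min⁻¹.
C_ss = Q C_in/(Q + kV) = 1.2210 g/L; C(t) = C_ss + (C₀ − C_ss) e^(−a t).
C(31.8) = 1.2210 + (-1.2210)·e^(−0.059618·31.8) = 1.2210 + (-1.2210)·0.15019 = 1.0376 g/L.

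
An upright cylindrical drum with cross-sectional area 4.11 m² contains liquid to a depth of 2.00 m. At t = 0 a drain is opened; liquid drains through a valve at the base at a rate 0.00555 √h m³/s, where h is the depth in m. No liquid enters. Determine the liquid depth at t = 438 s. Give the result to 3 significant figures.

Volume balance on the tank: A dh/dt = −0.00555 √h.
Separate and integrate: 2(√h − √h₀) = −(0.00555/A) t.
√h = √2.00 − 0.00555·438/(2·4.11) = 1.4142 − 0.29573 = 1.1185.
h = 1.1185² = 1.2510 m.

1.25 m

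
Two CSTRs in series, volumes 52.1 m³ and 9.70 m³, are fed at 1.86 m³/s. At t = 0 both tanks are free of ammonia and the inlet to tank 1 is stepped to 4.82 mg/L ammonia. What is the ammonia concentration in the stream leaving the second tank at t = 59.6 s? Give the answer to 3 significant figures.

4.11 mg/L

Each tank obeys Vᵢ dCᵢ/dt = Q(Cᵢ₋₁ − Cᵢ), so τᵢ = Vᵢ/Q.
τ₁ = 52.1/1.86 = 28.011 s; τ₂ = 9.70/1.86 = 5.2151 s.
Tank 1: C₁ = C_in(1 − e^(−t/τ₁)). Tank 2 (τ₁ ≠ τ₂): C₂ = C_in[1 − (τ₁ e^(−t/τ₁) − τ₂ e^(−t/τ₂))/(τ₁ − τ₂)].
At t = 59.6: e^(−t/τ₁) = 0.11910, e^(−t/τ₂) = 1.0881e-05.
C₂ = 4.82·[1 − (28.011·0.11910 − 5.2151·1.0881e-05)/(22.796)] = 4.82·0.85365 = 4.1146 mg/L.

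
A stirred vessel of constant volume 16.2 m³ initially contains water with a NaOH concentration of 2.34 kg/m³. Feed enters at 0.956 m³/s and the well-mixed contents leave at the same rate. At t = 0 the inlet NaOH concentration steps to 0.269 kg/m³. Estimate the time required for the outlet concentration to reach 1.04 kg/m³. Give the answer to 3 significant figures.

Species balance: V dC/dt = Q(C_in − C) ⇒ τ = V/Q = 16.946 s.
C(t) = C_in + (C₀ − C_in) e^(−t/τ). Set C = 1.04 and solve for t:
e^(−t/τ) = (C − C_in)/(C₀ − C_in) = (1.04 − 0.269)/(2.34 − 0.269) = 0.37228
t = −τ ln(…) = 16.946 × 0.98810 = 16.744 s.

16.7 s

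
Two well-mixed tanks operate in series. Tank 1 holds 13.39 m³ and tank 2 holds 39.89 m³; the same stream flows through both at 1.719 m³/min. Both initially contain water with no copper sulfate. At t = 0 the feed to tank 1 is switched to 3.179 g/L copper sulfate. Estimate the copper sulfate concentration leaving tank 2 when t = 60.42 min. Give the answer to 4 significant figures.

Species balance on tank i: dCᵢ/dt = (Cᵢ₋₁ − Cᵢ)/τᵢ with τᵢ = Vᵢ/Q.
τ₁ = 13.39/1.719 = 7.78941 min; τ₂ = 39.89/1.719 = 23.2054 min.
Tank 1: C₁ = C_in(1 − e^(−t/τ₁)). Tank 2 (τ₁ ≠ τ₂): C₂ = C_in[1 − (τ₁ e^(−t/τ₁) − τ₂ e^(−t/τ₂))/(τ₁ − τ₂)].
At t = 60.42: e^(−t/τ₁) = 0.000427874, e^(−t/τ₂) = 0.0739986.
C₂ = 3.179·[1 − (7.78941·0.000427874 − 23.2054·0.0739986)/(-15.4159)] = 3.179·0.888827 = 2.82558 g/L.

2.826 g/L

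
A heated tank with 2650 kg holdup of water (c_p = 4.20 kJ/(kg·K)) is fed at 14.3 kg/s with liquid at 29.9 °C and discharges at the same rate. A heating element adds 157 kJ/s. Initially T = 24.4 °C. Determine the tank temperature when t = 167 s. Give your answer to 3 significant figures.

M c_p dT/dt = ṁ c_p (T_in − T) + Q̇.
τ = M/ṁ = 185.31 s; T_ss = T_in + Q̇/(ṁ c_p) = 29.9 + 157/(14.3·4.20) = 32.514 °C.
Integrating: T(t) = T_ss + (T₀ − T_ss) e^(−t/τ).
T(167) = 32.514 + (-8.1141)·e^(−167/185.31) = 32.514 + (-8.1141)·0.40609 = 29.219 °C.

29.2 °C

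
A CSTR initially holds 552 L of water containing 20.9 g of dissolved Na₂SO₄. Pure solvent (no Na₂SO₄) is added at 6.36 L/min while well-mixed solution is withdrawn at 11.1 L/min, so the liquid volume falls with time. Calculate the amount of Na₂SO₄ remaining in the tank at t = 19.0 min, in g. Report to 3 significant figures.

13.8 g

Total volume: dV/dt = Q_in − Q_out = -4.7400 L/min, so V(t) = 552 − 4.7400 t and V(19.0) = 461.94 L.
Solute balance: dm/dt = 0 − Q_out C = −Q_out m/V(t).
dm/m = −Q_out dt/(V₀ − 4.7400 t); integrating gives ln(m/m₀) = −(Q_out/(Q_in−Q_out)) ln(V/V₀).
m = m₀ (V₀/V)^(Q_out/(Q_in−Q_out)) = 20.9 × (552/461.94)^(-2.3418) = 13.772 g.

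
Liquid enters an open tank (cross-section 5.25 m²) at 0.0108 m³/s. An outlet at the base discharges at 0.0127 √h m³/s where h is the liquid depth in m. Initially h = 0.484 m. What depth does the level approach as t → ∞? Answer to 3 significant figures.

0.723 m

Level balance: A dh/dt = 0.0108 − 0.0127 √h. Setting dh/dt = 0:
Q_in = 0.0127 √h_ss ⇒ √h_ss = 0.0108/0.0127 = 0.85039.
h_ss = 0.85039² = 0.72317 m. (Since h₀ = 0.484 m < h_ss, the level will rise toward this value.)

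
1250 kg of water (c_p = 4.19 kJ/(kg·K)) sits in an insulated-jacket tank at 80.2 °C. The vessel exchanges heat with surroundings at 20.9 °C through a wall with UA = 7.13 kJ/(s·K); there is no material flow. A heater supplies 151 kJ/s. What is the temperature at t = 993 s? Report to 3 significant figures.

Heat balance on the well-mixed liquid: M c_p dT/dt = −UA(T − T_amb) + Q̇.
dT/dt = (T_ss − T)/τ with T_ss = T_amb + Q̇/UA = 20.9 + 151/7.13 = 42.078 °C, τ = M c_p/UA = 1250·4.19/7.13 = 734.57 s.
T approaches T_ss exponentially: T(t) = T_ss + (T₀ − T_ss) e^(−t/τ).
T(993) = 42.078 + (38.122)·0.25877 = 51.943 °C.

51.9 °C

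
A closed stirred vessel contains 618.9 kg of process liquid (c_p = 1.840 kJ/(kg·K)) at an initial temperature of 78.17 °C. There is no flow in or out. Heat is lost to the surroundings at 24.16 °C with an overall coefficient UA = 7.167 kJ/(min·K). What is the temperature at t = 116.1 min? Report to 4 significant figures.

Lumped-capacitance energy balance: M c_p dT/dt = UA(T_amb − T).
dT/dt = (T_ss − T)/τ with T_ss = T_amb = 24.1600 °C, τ = M c_p/UA = 618.9·1.840/7.167 = 158.892 min.
This is linear first-order; T(t) = T_ss + (T₀ − T_ss) e^(−t/τ).
T(116.1) = 24.1600 + (54.0100)·0.481578 = 50.1700 °C.

50.17 °C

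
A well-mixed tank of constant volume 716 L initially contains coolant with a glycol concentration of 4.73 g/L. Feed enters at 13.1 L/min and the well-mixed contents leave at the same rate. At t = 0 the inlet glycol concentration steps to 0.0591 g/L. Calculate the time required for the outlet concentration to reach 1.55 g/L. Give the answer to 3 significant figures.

Transient balance on the dissolved component: V dC/dt = Q(C_in − C), so τ = V/Q = 54.656 min.
C(t) = C_in + (C₀ − C_in) e^(−t/τ). Set C = 1.55 and solve for t:
e^(−t/τ) = (C − C_in)/(C₀ − C_in) = (1.55 − 0.0591)/(4.73 − 0.0591) = 0.31919
t = −τ ln(…) = 54.656 × 1.1420 = 62.416 min.

62.4 min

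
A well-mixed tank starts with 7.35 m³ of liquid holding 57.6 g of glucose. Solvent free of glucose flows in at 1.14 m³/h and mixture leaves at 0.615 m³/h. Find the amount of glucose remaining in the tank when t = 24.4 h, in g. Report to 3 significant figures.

17.7 g

Let m(t) be the amount of glucose. Volume: V(t) = V₀ + (Q_in − Q_out) t = 7.35 + 0.52500 t; V(24.4) = 20.160 m³.
Solute balance: dm/dt = 0 − Q_out C = −Q_out m/V(t).
dm/m = −Q_out dt/(V₀ + 0.52500 t); integrating gives ln(m/m₀) = −(Q_out/(Q_in−Q_out)) ln(V/V₀).
m = m₀ (V₀/V)^(Q_out/(Q_in−Q_out)) = 57.6 × (7.35/20.160)^(1.1714) = 17.664 g.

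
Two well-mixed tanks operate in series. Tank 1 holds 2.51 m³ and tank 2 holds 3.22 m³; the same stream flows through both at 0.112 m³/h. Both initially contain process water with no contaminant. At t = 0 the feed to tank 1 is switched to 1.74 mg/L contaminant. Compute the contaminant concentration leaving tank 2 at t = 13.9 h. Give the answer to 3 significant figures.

0.182 mg/L

Time constants: τᵢ = Vᵢ/Q for each well-mixed tank.
τ₁ = 2.51/0.112 = 22.411 h; τ₂ = 3.22/0.112 = 28.750 h.
Solving the cascade with C₁(0)=C₂(0)=0 gives C₂(t) = C_in[1 − (τ₁ e^(−t/τ₁) − τ₂ e^(−t/τ₂))/(τ₁ − τ₂)].
At t = 13.9: e^(−t/τ₁) = 0.53782, e^(−t/τ₂) = 0.61663.
C₂ = 1.74·[1 − (22.411·0.53782 − 28.750·0.61663)/(-6.3393)] = 1.74·0.10472 = 0.18222 mg/L.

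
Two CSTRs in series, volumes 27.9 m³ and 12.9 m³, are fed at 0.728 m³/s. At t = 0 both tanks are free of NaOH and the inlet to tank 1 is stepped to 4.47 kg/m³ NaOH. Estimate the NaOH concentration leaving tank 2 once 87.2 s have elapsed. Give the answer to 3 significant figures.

Each tank obeys Vᵢ dCᵢ/dt = Q(Cᵢ₋₁ − Cᵢ), so τᵢ = Vᵢ/Q.
τ₁ = 27.9/0.728 = 38.324 s; τ₂ = 12.9/0.728 = 17.720 s.
Solving the cascade with C₁(0)=C₂(0)=0 gives C₂(t) = C_in[1 − (τ₁ e^(−t/τ₁) − τ₂ e^(−t/τ₂))/(τ₁ − τ₂)].
At t = 87.2: e^(−t/τ₁) = 0.10276, e^(−t/τ₂) = 0.0072914.
C₂ = 4.47·[1 − (38.324·0.10276 − 17.720·0.0072914)/(20.604)] = 4.47·0.81513 = 3.6436 kg/m³.

3.64 kg/m³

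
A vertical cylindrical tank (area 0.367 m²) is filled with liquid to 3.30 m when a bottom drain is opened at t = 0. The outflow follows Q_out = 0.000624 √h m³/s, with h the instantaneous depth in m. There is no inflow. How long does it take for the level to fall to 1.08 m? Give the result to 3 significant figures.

With no inflow, A dh/dt = −0.000624 √h.
∫ h^(−1/2) dh = −(0.000624/A) ∫ dt, giving 2√h = 2√h₀ − (0.000624/A) t.
t = 2A(√h₀ − √h)/0.000624 = 2·0.367·(√3.30 − √1.08)/0.000624
  = 0.73400 × (1.8166 − 1.0392) / 0.000624 = 914.39 s.

914 s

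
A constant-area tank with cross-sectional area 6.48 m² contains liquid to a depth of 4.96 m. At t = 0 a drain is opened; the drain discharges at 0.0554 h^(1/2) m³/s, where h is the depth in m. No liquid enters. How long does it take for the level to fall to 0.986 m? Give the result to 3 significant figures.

With no inflow, A dh/dt = −0.0554 √h.
∫ h^(−1/2) dh = −(0.0554/A) ∫ dt, giving 2√h = 2√h₀ − (0.0554/A) t.
t = 2A(√h₀ − √h)/0.0554 = 2·6.48·(√4.96 − √0.986)/0.0554
  = 12.960 × (2.2271 − 0.99298) / 0.0554 = 288.71 s.

289 s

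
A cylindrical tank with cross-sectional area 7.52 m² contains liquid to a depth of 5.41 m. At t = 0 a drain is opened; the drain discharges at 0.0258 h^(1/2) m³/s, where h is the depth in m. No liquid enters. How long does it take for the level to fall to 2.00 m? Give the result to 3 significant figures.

A dh/dt = −Q_out = −0.0258 √h.
∫ h^(−1/2) dh = −(0.0258/A) ∫ dt, giving 2√h = 2√h₀ − (0.0258/A) t.
t = 2A(√h₀ − √h)/0.0258 = 2·7.52·(√5.41 − √2.00)/0.0258
  = 15.040 × (2.3259 − 1.4142) / 0.0258 = 531.49 s.

531 s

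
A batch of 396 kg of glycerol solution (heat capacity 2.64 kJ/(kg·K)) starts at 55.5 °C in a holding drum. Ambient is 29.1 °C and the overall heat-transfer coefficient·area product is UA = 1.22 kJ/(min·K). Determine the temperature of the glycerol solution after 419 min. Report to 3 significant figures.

M c_p dT/dt = −UA(T − T_amb).
dT/dt = (T_ss − T)/τ with T_ss = T_amb = 29.100 °C, τ = M c_p/UA = 396·2.64/1.22 = 856.92 min.
Solution: T(t) = T_ss + (T₀ − T_ss) e^(−t/τ).
T(419) = 29.100 + (26.400)·0.61326 = 45.290 °C.

45.3 °C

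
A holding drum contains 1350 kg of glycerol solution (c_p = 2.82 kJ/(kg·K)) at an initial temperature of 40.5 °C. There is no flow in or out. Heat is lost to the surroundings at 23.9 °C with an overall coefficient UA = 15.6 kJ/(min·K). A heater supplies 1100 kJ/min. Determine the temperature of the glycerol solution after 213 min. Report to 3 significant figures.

71.9 °C

Energy balance: M c_p dT/dt = −UA(T − T_amb) + Q̇.
dT/dt = (T_ss − T)/τ with T_ss = T_amb + Q̇/UA = 23.9 + 1100/15.6 = 94.413 °C, τ = M c_p/UA = 1350·2.82/15.6 = 244.04 min.
Solution: T(t) = T_ss + (T₀ − T_ss) e^(−t/τ).
T(213) = 94.413 + (-53.913)·0.41777 = 71.889 °C.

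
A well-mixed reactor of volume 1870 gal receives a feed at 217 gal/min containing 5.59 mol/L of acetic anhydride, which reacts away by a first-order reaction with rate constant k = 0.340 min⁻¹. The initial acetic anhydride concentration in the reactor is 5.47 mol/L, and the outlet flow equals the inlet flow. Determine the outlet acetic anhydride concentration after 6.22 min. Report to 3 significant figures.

1.66 mol/L

V dC/dt = Q(C_in − C) − k V C.
This is linear with rate a = Q/V + k = 0.45604 min⁻¹.
C_ss = Q C_in/(Q + kV) = 1.4224 mol/L; C(t) = C_ss + (C₀ − C_ss) e^(−a t).
C(6.22) = 1.4224 + (4.0476)·e^(−0.45604·6.22) = 1.4224 + (4.0476)·0.058625 = 1.6597 mol/L.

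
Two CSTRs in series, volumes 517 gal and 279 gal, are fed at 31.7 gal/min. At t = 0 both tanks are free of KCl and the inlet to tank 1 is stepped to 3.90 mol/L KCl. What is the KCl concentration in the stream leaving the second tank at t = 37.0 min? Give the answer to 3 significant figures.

Each tank obeys Vᵢ dCᵢ/dt = Q(Cᵢ₋₁ − Cᵢ), so τᵢ = Vᵢ/Q.
τ₁ = 517/31.7 = 16.309 min; τ₂ = 279/31.7 = 8.8013 min.
Solving the cascade with C₁(0)=C₂(0)=0 gives C₂(t) = C_in[1 − (τ₁ e^(−t/τ₁) − τ₂ e^(−t/τ₂))/(τ₁ − τ₂)].
At t = 37.0: e^(−t/τ₁) = 0.10345, e^(−t/τ₂) = 0.014937.
C₂ = 3.90·[1 − (16.309·0.10345 − 8.8013·0.014937)/(7.5079)] = 3.90·0.79279 = 3.0919 mol/L.

3.09 mol/L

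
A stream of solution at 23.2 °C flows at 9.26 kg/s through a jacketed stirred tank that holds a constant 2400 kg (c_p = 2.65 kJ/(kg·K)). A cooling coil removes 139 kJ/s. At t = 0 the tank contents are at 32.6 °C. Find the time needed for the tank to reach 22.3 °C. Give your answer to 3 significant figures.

298 s

M c_p dT/dt = ṁ c_p (T_in − T) − Q̇.
τ = M/ṁ = 259.18 s; T_ss = T_in − Q̇/(ṁ c_p) = 17.536 °C.
T(t) = T_ss + (T₀ − T_ss) e^(−t/τ). Set T = 22.3:
e^(−t/τ) = (22.3 − 17.536)/(32.6 − 17.536) = 0.31627
t = −259.18 · ln(0.31627) = 298.36 s.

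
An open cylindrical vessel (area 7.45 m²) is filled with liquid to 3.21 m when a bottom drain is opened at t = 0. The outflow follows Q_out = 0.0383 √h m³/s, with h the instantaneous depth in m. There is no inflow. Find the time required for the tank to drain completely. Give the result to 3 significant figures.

697 s

With no inflow, A dh/dt = −0.0383 √h.
∫ h^(−1/2) dh = −(0.0383/A) ∫ dt, giving 2√h = 2√h₀ − (0.0383/A) t.
Set h = 0: 2√h₀ = (0.0383/A) t_empty ⇒ t_empty = 2A√h₀/0.0383.
t_empty = 2·7.45·√3.21/0.0383 = 14.900·1.7916/0.0383 = 697.01 s.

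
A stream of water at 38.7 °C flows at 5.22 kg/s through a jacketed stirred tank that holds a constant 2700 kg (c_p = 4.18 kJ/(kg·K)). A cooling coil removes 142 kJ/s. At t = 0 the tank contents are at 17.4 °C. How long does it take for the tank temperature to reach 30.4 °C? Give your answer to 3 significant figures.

1090 s

First-law balance (no shaft work): M c_p dT/dt = ṁ c_p (T_in − T) − 142.
τ = M/ṁ = 517.24 s; T_ss = T_in − Q̇/(ṁ c_p) = 32.192 °C.
T(t) = T_ss + (T₀ − T_ss) e^(−t/τ). Set T = 30.4:
e^(−t/τ) = (30.4 − 32.192)/(17.4 − 32.192) = 0.12115
t = −517.24 · ln(0.12115) = 1091.7 s.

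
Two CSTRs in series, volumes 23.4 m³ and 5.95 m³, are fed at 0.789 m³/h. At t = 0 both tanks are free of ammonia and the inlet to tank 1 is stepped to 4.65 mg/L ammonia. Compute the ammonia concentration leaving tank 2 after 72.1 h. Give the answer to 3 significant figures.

4.10 mg/L

Species balance on tank i: dCᵢ/dt = (Cᵢ₋₁ − Cᵢ)/τᵢ with τᵢ = Vᵢ/Q.
τ₁ = 23.4/0.789 = 29.658 h; τ₂ = 5.95/0.789 = 7.5412 h.
Solving the cascade with C₁(0)=C₂(0)=0 gives C₂(t) = C_in[1 − (τ₁ e^(−t/τ₁) − τ₂ e^(−t/τ₂))/(τ₁ − τ₂)].
At t = 72.1: e^(−t/τ₁) = 0.087943, e^(−t/τ₂) = 7.0435e-05.
C₂ = 4.65·[1 − (29.658·0.087943 − 7.5412·7.0435e-05)/(22.117)] = 4.65·0.88209 = 4.1017 mg/L.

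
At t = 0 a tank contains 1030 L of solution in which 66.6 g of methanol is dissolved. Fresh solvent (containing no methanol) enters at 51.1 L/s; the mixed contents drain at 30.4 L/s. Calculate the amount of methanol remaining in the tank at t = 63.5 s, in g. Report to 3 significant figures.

Let m(t) be the amount of methanol. Volume: V(t) = V₀ + (Q_in − Q_out) t = 1030 + 20.700 t; V(63.5) = 2344.5 L.
Species balance (pure solvent in): dm/dt = −Q_out · m/V(t).
Separate: dm/m = −Q_out dt/V(t) ⇒ ln(m/m₀) = −(Q_out/(Q_in−Q_out)) ln(V/V₀).
m = m₀ (V₀/V)^(Q_out/(Q_in−Q_out)) = 66.6 × (1030/2344.5)^(1.4686) = 19.901 g.

19.9 g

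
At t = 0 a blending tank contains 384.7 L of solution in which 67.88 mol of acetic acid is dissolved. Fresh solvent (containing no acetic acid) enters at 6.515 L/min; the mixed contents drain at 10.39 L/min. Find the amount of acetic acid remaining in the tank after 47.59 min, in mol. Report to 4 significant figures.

11.79 mol

Total volume: dV/dt = Q_in − Q_out = -3.87500 L/min, so V(t) = 384.7 − 3.87500 t and V(47.59) = 200.289 L.
Species balance (pure solvent in): dm/dt = −Q_out · m/V(t).
Separate: dm/m = −Q_out dt/V(t) ⇒ ln(m/m₀) = −(Q_out/(Q_in−Q_out)) ln(V/V₀).
m = m₀ (V₀/V)^(Q_out/(Q_in−Q_out)) = 67.88 × (384.7/200.289)^(-2.68129) = 11.7947 mol.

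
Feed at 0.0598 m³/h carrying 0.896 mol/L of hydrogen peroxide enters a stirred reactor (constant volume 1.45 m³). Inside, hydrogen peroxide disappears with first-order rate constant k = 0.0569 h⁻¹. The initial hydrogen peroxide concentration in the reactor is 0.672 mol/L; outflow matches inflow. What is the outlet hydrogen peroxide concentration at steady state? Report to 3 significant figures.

Species balance: V dC/dt = Q C_in − Q C − k V C.
Steady state (dC/dt = 0): C_ss = Q C_in/(Q + kV) = C_in/(1 + kV/Q).
C_ss = 0.0598·0.896/(0.0598 + 0.0569·1.45) = 0.053581/0.14230 = 0.37652 mol/L.

0.377 mol/L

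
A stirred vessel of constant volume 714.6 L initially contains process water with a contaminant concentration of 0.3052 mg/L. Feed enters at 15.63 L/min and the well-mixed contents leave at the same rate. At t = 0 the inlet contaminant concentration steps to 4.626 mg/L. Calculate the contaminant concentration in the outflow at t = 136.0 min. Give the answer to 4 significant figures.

Unsteady species balance (constant V, well mixed): V dC/dt = Q(C_in − C).
Time constant τ = V/Q = 714.6/15.63 = 45.7198 min.
This is linear first-order; C(t) = C_in + (C₀ − C_in) e^(−t/τ).
C(136.0) = 4.626 + (0.3052 − 4.626)·e^(−136.0/45.7198) = 4.626 + (-4.32080)·0.0510657 = 4.40536 mg/L.

4.405 mg/L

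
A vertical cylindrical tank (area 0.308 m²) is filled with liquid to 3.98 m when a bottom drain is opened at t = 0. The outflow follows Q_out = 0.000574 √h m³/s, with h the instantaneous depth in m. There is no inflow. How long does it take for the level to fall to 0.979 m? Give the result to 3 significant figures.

1080 s

With no inflow, A dh/dt = −0.000574 √h.
∫ h^(−1/2) dh = −(0.000574/A) ∫ dt, giving 2√h = 2√h₀ − (0.000574/A) t.
t = 2A(√h₀ − √h)/0.000574 = 2·0.308·(√3.98 − √0.979)/0.000574
  = 0.61600 × (1.9950 − 0.98944) / 0.000574 = 1079.1 s.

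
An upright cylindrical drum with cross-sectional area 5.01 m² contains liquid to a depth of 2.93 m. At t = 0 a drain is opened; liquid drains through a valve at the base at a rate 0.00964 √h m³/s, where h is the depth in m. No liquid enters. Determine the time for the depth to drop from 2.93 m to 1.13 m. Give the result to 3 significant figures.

674 s

Volume balance on the tank: A dh/dt = −0.00964 √h.
Separate and integrate: 2(√h − √h₀) = −(0.00964/A) t.
t = 2A(√h₀ − √h)/0.00964 = 2·5.01·(√2.93 − √1.13)/0.00964
  = 10.020 × (1.7117 − 1.0630) / 0.00964 = 674.28 s.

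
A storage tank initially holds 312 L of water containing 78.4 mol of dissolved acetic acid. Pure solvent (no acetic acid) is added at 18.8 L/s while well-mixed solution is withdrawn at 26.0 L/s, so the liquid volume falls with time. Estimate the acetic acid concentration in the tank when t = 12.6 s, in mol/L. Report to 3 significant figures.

Let m(t) be the amount of acetic acid. Volume: V(t) = V₀ + (Q_in − Q_out) t = 312 − 7.2000 t; V(12.6) = 221.28 L.
Solute balance: dm/dt = 0 − Q_out C = −Q_out m/V(t).
Separate: dm/m = −Q_out dt/V(t) ⇒ ln(m/m₀) = −(Q_out/(Q_in−Q_out)) ln(V/V₀).
m = m₀ (V₀/V)^(Q_out/(Q_in−Q_out)) = 78.4 × (312/221.28)^(-3.6111) = 22.672 mol.
C = m/V = 22.672/221.28 = 0.10246 mol/L.

0.102 mol/L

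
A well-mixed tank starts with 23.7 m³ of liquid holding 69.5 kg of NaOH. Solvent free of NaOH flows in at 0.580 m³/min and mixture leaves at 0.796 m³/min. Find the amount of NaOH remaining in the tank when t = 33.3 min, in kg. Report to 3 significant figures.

18.3 kg

Total volume: dV/dt = Q_in − Q_out = -0.21600 m³/min, so V(t) = 23.7 − 0.21600 t and V(33.3) = 16.507 m³.
Solute balance: dm/dt = 0 − Q_out C = −Q_out m/V(t).
Separate: dm/m = −Q_out dt/V(t) ⇒ ln(m/m₀) = −(Q_out/(Q_in−Q_out)) ln(V/V₀).
m = m₀ (V₀/V)^(Q_out/(Q_in−Q_out)) = 69.5 × (23.7/16.507)^(-3.6852) = 18.329 kg.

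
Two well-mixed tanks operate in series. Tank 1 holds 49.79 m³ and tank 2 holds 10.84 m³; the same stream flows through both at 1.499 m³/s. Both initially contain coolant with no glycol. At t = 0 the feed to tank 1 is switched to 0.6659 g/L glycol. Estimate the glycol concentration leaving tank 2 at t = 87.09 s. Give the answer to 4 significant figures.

Each tank obeys Vᵢ dCᵢ/dt = Q(Cᵢ₋₁ − Cᵢ), so τᵢ = Vᵢ/Q.
τ₁ = 49.79/1.499 = 33.2155 s; τ₂ = 10.84/1.499 = 7.23149 s.
Tank 1: C₁ = C_in(1 − e^(−t/τ₁)). Tank 2 (τ₁ ≠ τ₂): C₂ = C_in[1 − (τ₁ e^(−t/τ₁) − τ₂ e^(−t/τ₂))/(τ₁ − τ₂)].
At t = 87.09: e^(−t/τ₁) = 0.0726595, e^(−t/τ₂) = 5.88464e-06.
C₂ = 0.6659·[1 − (33.2155·0.0726595 − 7.23149·5.88464e-06)/(25.9840)] = 0.6659·0.907121 = 0.604052 g/L.

0.6041 g/L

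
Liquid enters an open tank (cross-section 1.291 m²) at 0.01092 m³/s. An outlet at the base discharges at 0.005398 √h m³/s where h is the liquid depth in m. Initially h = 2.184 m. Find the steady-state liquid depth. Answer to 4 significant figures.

4.092 m

Unsteady balance on liquid volume: A dh/dt = Q_in − 0.005398 √h. At steady state dh/dt = 0:
Q_in = 0.005398 √h_ss ⇒ √h_ss = 0.01092/0.005398 = 2.02297.
h_ss = 2.02297² = 4.09241 m. (Since h₀ = 2.184 m < h_ss, the level will rise toward this value.)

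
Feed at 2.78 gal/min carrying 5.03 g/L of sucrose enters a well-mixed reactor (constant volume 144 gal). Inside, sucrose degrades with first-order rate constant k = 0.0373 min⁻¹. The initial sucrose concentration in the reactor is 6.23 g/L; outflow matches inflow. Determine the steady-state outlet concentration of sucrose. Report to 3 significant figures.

Accumulation = in − out − consumed: V dC/dt = Q C_in − Q C − k V C.
At steady state: 0 = Q C_in − (Q + kV) C_ss, so C_ss = Q C_in/(Q + kV).
C_ss = 2.78·5.03/(2.78 + 0.0373·144) = 13.983/8.1512 = 1.7155 g/L.

1.72 g/L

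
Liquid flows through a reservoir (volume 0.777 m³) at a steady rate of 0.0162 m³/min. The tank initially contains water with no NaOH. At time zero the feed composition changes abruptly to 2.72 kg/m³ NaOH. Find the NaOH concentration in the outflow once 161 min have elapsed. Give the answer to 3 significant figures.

2.63 kg/m³

Species balance on the tank: V dC/dt = Q(C_in − C).
Rewrite as dC/dt + C/τ = C_in/τ, τ = V/Q = 47.963 min.
Integrating: C(t) = C_in + (C₀ − C_in) e^(−t/τ).
C(161) = 2.72 + (0 − 2.72)·e^(−161/47.963) = 2.72 + (-2.7200)·0.034848 = 2.6252 kg/m³.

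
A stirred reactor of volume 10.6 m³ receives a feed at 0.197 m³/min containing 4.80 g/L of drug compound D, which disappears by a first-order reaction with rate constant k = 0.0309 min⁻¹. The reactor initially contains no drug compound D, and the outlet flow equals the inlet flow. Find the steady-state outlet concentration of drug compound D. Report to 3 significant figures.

Species balance: V dC/dt = Q C_in − Q C − k V C.
Steady state (dC/dt = 0): C_ss = Q C_in/(Q + kV) = C_in/(1 + kV/Q).
C_ss = 0.197·4.80/(0.197 + 0.0309·10.6) = 0.94560/0.52454 = 1.8027 g/L.

1.80 g/L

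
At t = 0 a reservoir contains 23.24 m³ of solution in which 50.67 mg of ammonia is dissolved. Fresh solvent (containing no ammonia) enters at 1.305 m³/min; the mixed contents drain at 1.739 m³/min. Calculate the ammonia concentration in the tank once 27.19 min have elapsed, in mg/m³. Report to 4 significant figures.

0.2588 mg/m³

Let m(t) be the amount of ammonia. Volume: V(t) = V₀ + (Q_in − Q_out) t = 23.24 − 0.434000 t; V(27.19) = 11.4395 m³.
No ammonia enters, so dm/dt = −Q_out · (m/V).
dm/m = −Q_out dt/(V₀ − 0.434000 t); integrating gives ln(m/m₀) = −(Q_out/(Q_in−Q_out)) ln(V/V₀).
m = m₀ (V₀/V)^(Q_out/(Q_in−Q_out)) = 50.67 × (23.24/11.4395)^(-4.00691) = 2.96014 mg.
C = m/V = 2.96014/11.4395 = 0.258764 mg/m³.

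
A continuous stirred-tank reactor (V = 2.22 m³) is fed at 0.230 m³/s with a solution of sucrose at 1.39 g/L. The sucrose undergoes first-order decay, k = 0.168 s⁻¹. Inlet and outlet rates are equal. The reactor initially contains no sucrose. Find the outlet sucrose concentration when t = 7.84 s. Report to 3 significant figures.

Species balance: V dC/dt = Q C_in − Q C − k V C.
dC/dt = (Q/V) C_in − (Q/V + k) C; effective rate a = Q/V + k = 0.10360 + 0.168 = 0.27160 s⁻¹.
C_ss = Q C_in/(Q + kV) = 0.53022 g/L; C(t) = C_ss + (C₀ − C_ss) e^(−a t).
C(7.84) = 0.53022 + (-0.53022)·e^(−0.27160·7.84) = 0.53022 + (-0.53022)·0.11891 = 0.46717 g/L.

0.467 g/L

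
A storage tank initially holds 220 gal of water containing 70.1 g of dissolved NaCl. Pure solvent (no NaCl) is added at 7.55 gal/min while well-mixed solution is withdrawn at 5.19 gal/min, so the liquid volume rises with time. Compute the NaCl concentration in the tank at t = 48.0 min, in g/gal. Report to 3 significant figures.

0.0844 g/gal

Total volume: dV/dt = Q_in − Q_out = 2.3600 gal/min, so V(t) = 220 + 2.3600 t and V(48.0) = 333.28 gal.
Species balance (pure solvent in): dm/dt = −Q_out · m/V(t).
dm/m = −Q_out dt/(V₀ + 2.3600 t); integrating gives ln(m/m₀) = −(Q_out/(Q_in−Q_out)) ln(V/V₀).
m = m₀ (V₀/V)^(Q_out/(Q_in−Q_out)) = 70.1 × (220/333.28)^(2.1992) = 28.120 g.
C = m/V = 28.120/333.28 = 0.084374 g/gal.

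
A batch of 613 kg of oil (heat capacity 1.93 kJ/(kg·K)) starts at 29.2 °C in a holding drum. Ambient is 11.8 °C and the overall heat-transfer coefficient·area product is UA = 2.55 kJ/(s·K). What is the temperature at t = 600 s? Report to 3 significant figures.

16.6 °C

M c_p dT/dt = −UA(T − T_amb).
dT/dt = (T_ss − T)/τ with T_ss = T_amb = 11.800 °C, τ = M c_p/UA = 613·1.93/2.55 = 463.96 s.
T approaches T_ss exponentially: T(t) = T_ss + (T₀ − T_ss) e^(−t/τ).
T(600) = 11.800 + (17.400)·0.27438 = 16.574 °C.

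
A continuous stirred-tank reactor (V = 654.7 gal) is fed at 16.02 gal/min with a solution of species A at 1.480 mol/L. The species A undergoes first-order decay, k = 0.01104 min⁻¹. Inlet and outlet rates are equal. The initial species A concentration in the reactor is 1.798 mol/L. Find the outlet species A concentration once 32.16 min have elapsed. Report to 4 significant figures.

Accumulation = in − out − consumed: V dC/dt = Q C_in − Q C − k V C.
This is linear with rate a = Q/V + k = 0.0355092 min⁻¹.
C_ss = Q C_in/(Q + kV) = 1.01986 mol/L; C(t) = C_ss + (C₀ − C_ss) e^(−a t).
C(32.16) = 1.01986 + (0.778140)·e^(−0.0355092·32.16) = 1.01986 + (0.778140)·0.319187 = 1.26823 mol/L.

1.268 mol/L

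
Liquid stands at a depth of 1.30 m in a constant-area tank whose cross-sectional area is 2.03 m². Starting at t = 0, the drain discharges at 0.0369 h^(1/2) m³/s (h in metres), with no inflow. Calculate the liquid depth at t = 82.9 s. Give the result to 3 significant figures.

A dh/dt = −Q_out = −0.0369 √h.
Separate and integrate: 2(√h − √h₀) = −(0.0369/A) t.
√h = √1.30 − 0.0369·82.9/(2·2.03) = 1.1402 − 0.75345 = 0.38672.
h = 0.38672² = 0.14956 m.

0.150 m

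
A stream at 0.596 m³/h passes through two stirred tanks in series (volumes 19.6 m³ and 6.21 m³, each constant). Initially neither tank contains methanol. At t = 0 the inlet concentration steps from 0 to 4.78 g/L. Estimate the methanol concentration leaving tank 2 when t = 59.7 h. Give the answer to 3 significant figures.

3.65 g/L

Each tank obeys Vᵢ dCᵢ/dt = Q(Cᵢ₋₁ − Cᵢ), so τᵢ = Vᵢ/Q.
τ₁ = 19.6/0.596 = 32.886 h; τ₂ = 6.21/0.596 = 10.419 h.
Tank 1: C₁ = C_in(1 − e^(−t/τ₁)). Tank 2 (τ₁ ≠ τ₂): C₂ = C_in[1 − (τ₁ e^(−t/τ₁) − τ₂ e^(−t/τ₂))/(τ₁ − τ₂)].
At t = 59.7: e^(−t/τ₁) = 0.16278, e^(−t/τ₂) = 0.0032482.
C₂ = 4.78·[1 − (32.886·0.16278 − 10.419·0.0032482)/(22.466)] = 4.78·0.76324 = 3.6483 g/L.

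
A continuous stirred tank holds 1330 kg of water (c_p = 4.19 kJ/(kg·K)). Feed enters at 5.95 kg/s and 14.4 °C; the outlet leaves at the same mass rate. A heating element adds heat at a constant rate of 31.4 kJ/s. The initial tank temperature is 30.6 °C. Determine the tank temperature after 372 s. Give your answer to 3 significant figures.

Heat balance on the well-mixed liquid: M c_p dT/dt = ṁ c_p (T_in − T) + 31.4.
τ = M/ṁ = 223.53 s; T_ss = T_in + Q̇/(ṁ c_p) = 14.4 + 31.4/(5.95·4.19) = 15.660 °C.
T approaches T_ss exponentially: T(t) = T_ss + (T₀ − T_ss) e^(−t/τ).
T(372) = 15.660 + (14.940)·e^(−372/223.53) = 15.660 + (14.940)·0.18934 = 18.488 °C.

18.5 °C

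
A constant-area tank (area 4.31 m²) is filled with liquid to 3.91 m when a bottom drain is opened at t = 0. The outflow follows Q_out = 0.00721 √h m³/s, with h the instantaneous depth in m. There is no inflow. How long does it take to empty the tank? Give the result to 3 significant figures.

2360 s

With no inflow, A dh/dt = −0.00721 √h.
Separate and integrate: 2(√h − √h₀) = −(0.00721/A) t.
Set h = 0: 2√h₀ = (0.00721/A) t_empty ⇒ t_empty = 2A√h₀/0.00721.
t_empty = 2·4.31·√3.91/0.00721 = 8.6200·1.9774/0.00721 = 2364.1 s.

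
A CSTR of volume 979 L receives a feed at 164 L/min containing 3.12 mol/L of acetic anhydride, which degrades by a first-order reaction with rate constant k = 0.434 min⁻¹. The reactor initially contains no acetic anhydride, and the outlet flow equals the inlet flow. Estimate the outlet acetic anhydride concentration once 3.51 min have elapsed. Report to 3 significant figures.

0.764 mol/L

Species balance: V dC/dt = Q C_in − Q C − k V C.
dC/dt = (Q/V) C_in − (Q/V + k) C; effective rate a = Q/V + k = 0.16752 + 0.434 = 0.60152 min⁻¹.
C_ss = Q C_in/(Q + kV) = 0.86889 mol/L; C(t) = C_ss + (C₀ − C_ss) e^(−a t).
C(3.51) = 0.86889 + (-0.86889)·e^(−0.60152·3.51) = 0.86889 + (-0.86889)·0.12108 = 0.76369 mol/L.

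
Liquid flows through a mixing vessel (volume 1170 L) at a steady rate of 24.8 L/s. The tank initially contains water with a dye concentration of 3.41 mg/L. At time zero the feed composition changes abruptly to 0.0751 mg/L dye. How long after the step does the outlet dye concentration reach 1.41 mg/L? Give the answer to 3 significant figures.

Species balance: V dC/dt = Q(C_in − C) ⇒ τ = V/Q = 47.177 s.
C(t) = C_in + (C₀ − C_in) e^(−t/τ). Set C = 1.41 and solve for t:
e^(−t/τ) = (C − C_in)/(C₀ − C_in) = (1.41 − 0.0751)/(3.41 − 0.0751) = 0.40028
t = −τ ln(…) = 47.177 × 0.91559 = 43.195 s.

43.2 s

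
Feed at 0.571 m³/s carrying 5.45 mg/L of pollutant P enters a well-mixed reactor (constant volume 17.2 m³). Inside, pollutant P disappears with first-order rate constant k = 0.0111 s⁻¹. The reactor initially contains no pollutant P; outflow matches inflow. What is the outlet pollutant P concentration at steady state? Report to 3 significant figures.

Species balance: V dC/dt = Q C_in − Q C − k V C.
Steady state (dC/dt = 0): C_ss = Q C_in/(Q + kV) = C_in/(1 + kV/Q).
C_ss = 0.571·5.45/(0.571 + 0.0111·17.2) = 3.1119/0.76192 = 4.0844 mg/L.

4.08 mg/L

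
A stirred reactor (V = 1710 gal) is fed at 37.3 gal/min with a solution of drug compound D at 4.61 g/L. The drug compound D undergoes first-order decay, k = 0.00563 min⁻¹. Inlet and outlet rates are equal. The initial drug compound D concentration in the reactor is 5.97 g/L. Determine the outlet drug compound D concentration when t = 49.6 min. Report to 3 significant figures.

4.26 g/L

Species balance: V dC/dt = Q C_in − Q C − k V C.
This is linear with rate a = Q/V + k = 0.027443 min⁻¹.
C_ss = Q C_in/(Q + kV) = 3.6642 g/L; C(t) = C_ss + (C₀ − C_ss) e^(−a t).
C(49.6) = 3.6642 + (2.3058)·e^(−0.027443·49.6) = 3.6642 + (2.3058)·0.25636 = 4.2554 g/L.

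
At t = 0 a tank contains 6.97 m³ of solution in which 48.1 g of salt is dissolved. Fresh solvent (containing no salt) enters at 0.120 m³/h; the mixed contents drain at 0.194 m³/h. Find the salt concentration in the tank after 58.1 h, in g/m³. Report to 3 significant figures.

Let m(t) be the amount of salt. Volume: V(t) = V₀ + (Q_in − Q_out) t = 6.97 − 0.074000 t; V(58.1) = 2.6706 m³.
Species balance (pure solvent in): dm/dt = −Q_out · m/V(t).
Separate: dm/m = −Q_out dt/V(t) ⇒ ln(m/m₀) = −(Q_out/(Q_in−Q_out)) ln(V/V₀).
m = m₀ (V₀/V)^(Q_out/(Q_in−Q_out)) = 48.1 × (6.97/2.6706)^(-2.6216) = 3.8897 g.
C = m/V = 3.8897/2.6706 = 1.4565 g/m³.

1.46 g/m³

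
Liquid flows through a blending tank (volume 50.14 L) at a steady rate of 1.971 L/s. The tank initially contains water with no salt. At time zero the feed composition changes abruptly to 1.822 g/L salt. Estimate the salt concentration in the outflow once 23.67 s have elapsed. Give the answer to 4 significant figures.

Transient balance on the dissolved component: V dC/dt = Q(C_in − C).
Time constant τ = V/Q = 50.14/1.971 = 25.4389 s.
Integrating: C(t) = C_in + (C₀ − C_in) e^(−t/τ).
C(23.67) = 1.822 + (0 − 1.822)·e^(−23.67/25.4389) = 1.822 + (-1.82200)·0.394370 = 1.10346 g/L.

1.103 g/L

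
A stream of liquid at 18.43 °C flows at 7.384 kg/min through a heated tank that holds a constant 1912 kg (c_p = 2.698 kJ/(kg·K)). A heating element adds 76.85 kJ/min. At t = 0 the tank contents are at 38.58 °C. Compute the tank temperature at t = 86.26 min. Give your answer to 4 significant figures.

Heat balance on the well-mixed liquid: M c_p dT/dt = ṁ c_p (T_in − T) + 76.85.
τ = M/ṁ = 258.938 min; T_ss = T_in + Q̇/(ṁ c_p) = 18.43 + 76.85/(7.384·2.698) = 22.2875 °C.
Solution: T(t) = T_ss + (T₀ − T_ss) e^(−t/τ).
T(86.26) = 22.2875 + (16.2925)·e^(−86.26/258.938) = 22.2875 + (16.2925)·0.716677 = 33.9640 °C.

33.96 °C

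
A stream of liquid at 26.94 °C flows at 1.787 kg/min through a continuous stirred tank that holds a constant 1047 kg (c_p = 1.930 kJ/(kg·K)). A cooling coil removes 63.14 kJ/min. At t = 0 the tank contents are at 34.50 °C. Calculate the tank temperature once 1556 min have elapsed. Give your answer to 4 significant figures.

10.45 °C

Energy balance: M c_p dT/dt = ṁ c_p (T_in − T) − 63.14.
τ = M/ṁ = 585.898 min; T_ss = T_in − Q̇/(ṁ c_p) = 26.94 − 63.14/(1.787·1.930) = 8.63277 °C.
This is linear first-order; T(t) = T_ss + (T₀ − T_ss) e^(−t/τ).
T(1556) = 8.63277 + (25.8672)·e^(−1556/585.898) = 8.63277 + (25.8672)·0.0702460 = 10.4498 °C.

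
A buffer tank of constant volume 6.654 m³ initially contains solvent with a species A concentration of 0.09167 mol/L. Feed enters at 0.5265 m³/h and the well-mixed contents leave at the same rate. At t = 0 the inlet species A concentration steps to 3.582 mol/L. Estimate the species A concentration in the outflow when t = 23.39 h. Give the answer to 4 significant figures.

Species balance on the tank: V dC/dt = Q(C_in − C).
Rewrite as dC/dt + C/τ = C_in/τ, τ = V/Q = 12.6382 h.
Solution: C(t) = C_in + (C₀ − C_in) e^(−t/τ).
C(23.39) = 3.582 + (0.09167 − 3.582)·e^(−23.39/12.6382) = 3.582 + (-3.49033)·0.157121 = 3.03360 mol/L.

3.034 mol/L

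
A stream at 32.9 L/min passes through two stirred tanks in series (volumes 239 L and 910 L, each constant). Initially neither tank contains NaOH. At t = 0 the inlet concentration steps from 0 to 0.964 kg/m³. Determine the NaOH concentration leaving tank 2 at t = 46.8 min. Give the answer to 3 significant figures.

0.724 kg/m³

Each tank obeys Vᵢ dCᵢ/dt = Q(Cᵢ₋₁ − Cᵢ), so τᵢ = Vᵢ/Q.
τ₁ = 239/32.9 = 7.2644 min; τ₂ = 910/32.9 = 27.660 min.
Tank 1: C₁ = C_in(1 − e^(−t/τ₁)). Tank 2 (τ₁ ≠ τ₂): C₂ = C_in[1 − (τ₁ e^(−t/τ₁) − τ₂ e^(−t/τ₂))/(τ₁ − τ₂)].
At t = 46.8: e^(−t/τ₁) = 0.0015927, e^(−t/τ₂) = 0.18415.
C₂ = 0.964·[1 − (7.2644·0.0015927 − 27.660·0.18415)/(-20.395)] = 0.964·0.75082 = 0.72380 kg/m³.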